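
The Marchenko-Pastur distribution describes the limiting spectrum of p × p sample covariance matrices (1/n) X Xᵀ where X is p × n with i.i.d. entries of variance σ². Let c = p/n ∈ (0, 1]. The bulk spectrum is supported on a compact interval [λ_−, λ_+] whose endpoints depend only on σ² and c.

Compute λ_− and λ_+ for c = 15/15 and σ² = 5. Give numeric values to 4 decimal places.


c = 15/15 = 1.000000; √c = 1.000000.
λ_− = σ² (1 − √c)² = 5 · (1 − 1.000000)² = 5 · (0.000000)² = 0.000000.
λ_+ = σ² (1 + √c)² = 5 · (1 + 1.000000)² = 5 · (2.000000)² = 20.000000.

Rounded to 4 decimal places: λ_− ≈ 0.0000, λ_+ ≈ 20.0000.


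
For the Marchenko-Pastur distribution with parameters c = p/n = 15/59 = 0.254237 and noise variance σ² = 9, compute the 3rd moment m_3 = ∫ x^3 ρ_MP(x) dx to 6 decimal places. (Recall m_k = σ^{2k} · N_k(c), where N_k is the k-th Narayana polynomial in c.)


E[X³] = σ⁶ (1 + 3c + c²) (third MP moment). With σ² = 9 (so σ⁶ = 729) and c = 15/59 = 0.254237: E[X³] = 729 · (1 + 3·0.254237 + (0.254237)²) = 729 · 1.827348.

So E[X^3] = 1332.137030.


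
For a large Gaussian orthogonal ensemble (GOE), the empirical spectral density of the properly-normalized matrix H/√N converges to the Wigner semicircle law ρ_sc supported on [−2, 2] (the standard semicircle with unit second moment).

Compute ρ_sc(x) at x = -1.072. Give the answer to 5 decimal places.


ρ_sc(x) = (1/(2π)) √(4 − x²). With x = -1.072:
  4 − x² = 4 − (-1.072)² = 4 − 1.149184 = 2.850816.
  √(4 − x²) = 1.688436.
  1/(2π) = 0.159155.
  ρ_sc(-1.072) = 0.159155 · 1.688436 = 0.268723.

Rounded to 5 decimal places: ρ_sc(-1.072) ≈ 0.26872.


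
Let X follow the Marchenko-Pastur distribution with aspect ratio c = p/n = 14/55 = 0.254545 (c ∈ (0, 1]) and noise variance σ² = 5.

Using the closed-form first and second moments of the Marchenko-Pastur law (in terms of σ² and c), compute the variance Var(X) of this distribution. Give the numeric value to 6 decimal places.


Recall the MP moments m_1 = E[X] = σ² and m_2 = E[X²] = σ⁴ (1 + c).
m_1 = E[X] = σ² = 5, so m_1² = 25.
m_2 = E[X²] = σ⁴ (1 + c) = 25 · (1 + 0.254545) = 25 · 1.254545 = 31.363636.
(Note m_2 − m_1² simplifies to c · σ⁴ = 0.254545 · 25.)

Var(X) = m_2 − m_1² = 31.363636 − 25 = 6.363636.


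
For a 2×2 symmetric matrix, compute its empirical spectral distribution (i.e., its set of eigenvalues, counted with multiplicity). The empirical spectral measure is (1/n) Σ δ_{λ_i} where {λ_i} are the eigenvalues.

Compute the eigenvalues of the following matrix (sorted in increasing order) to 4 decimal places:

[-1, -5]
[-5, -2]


Since M is real symmetric, both eigenvalues are real; they are the roots of det(λI − M) = λ² − (tr M) λ + det M.
tr M = -1 + (-2) = -3.
det M = (-1)·(-2) − (-5)² = 2 − 25 = -23.
Characteristic polynomial: λ² + 3λ − 23 = 0.
Discriminant Δ = (tr M)² − 4·det M = 9 − (-92) = 101; √Δ = 10.049876.
λ = (tr M ± √Δ)/2 = (-3 ± 10.049876)/2, giving (tr M − √Δ)/2 = -6.5249 and (tr M + √Δ)/2 = 3.5249.

Eigenvalues sorted in increasing order: [-6.5249, 3.5249].


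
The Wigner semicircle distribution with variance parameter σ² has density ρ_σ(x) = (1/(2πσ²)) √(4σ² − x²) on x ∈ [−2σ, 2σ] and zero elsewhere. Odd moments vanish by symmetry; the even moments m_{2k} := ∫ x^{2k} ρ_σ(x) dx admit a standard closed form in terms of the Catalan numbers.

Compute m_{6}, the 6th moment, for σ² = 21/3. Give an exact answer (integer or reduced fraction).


By the scaled semicircle moment identity, m_{2k} = σ^{2k} · C_k with k = 3.
C_3 = (1/(k+1)) · C(2k, k) = (1/4) · C(6, 3) = (1/4) · 20 = 5.
σ^{2k} = (σ²)^k = (21/3)^3 = 343.

Therefore m_{6} = σ^{6} · C_3 = 343 · 5 = 1715.


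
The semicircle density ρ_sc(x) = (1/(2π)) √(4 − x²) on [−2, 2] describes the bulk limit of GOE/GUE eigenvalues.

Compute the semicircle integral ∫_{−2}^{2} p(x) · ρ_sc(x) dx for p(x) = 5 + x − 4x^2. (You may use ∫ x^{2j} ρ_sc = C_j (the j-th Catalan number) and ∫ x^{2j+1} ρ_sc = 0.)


Write p(x) = Σ a_i x^i, split into monomials and integrate each against ρ_sc separately.
Using ∫ x^{2j} ρ_sc = C_j = (1/(j+1)) C(2j, j) (Catalan numbers) and ∫ x^{2j+1} ρ_sc = 0 (odd monomials vanish by symmetry):
  i = 0 (even): a_0 · C_{0} = 5 · 1 = 5
  i = 1 (odd): ∫ x^1 ρ_sc = 0 (vanishes)
  i = 2 (even): a_2 · C_{1} = -4 · 1 = -4

Summing the contributions: ∫_{−2}^{2} p(x) ρ_sc(x) dx = 5 + (-4) = 1.


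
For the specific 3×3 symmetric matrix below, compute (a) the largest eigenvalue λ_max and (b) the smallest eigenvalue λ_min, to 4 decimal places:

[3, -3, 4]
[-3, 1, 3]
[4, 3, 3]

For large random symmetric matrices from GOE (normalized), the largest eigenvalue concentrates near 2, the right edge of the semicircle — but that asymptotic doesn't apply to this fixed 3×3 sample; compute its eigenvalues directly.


Since M is real symmetric, all three eigenvalues are real; they are the roots of det(λI − M) = λ³ − (tr M) λ² + s λ − det M, where s is the sum of the principal 2×2 minors.
tr M = 3 + 1 + 3 = 7.
s = (3·1 − (-3)²) + (3·3 − 4²) + (1·3 − 3²) = -6 + (-7) + (-6) = -19.
det M (expand along row 1) = 3·(-6) − (-3)·(-21) + 4·(-13) = -133.
Characteristic polynomial: λ³ − 7λ² − 19λ + 133 = 0.
Substitute λ = y + (tr M)/3 = y + 2.333333 to remove the quadratic term: y³ + p·y + q = 0 with p = s − (tr M)²/3 = -35.333333 and q = −2(tr M)³/27 + (tr M)·s/3 − det M = 63.259259.
Three real roots ⇒ use the trigonometric (Viète) form: r = 2√(−p/3) = 6.863753, φ = arccos(3q/(p·r)) = arccos(-0.782527) = 2.469510 rad.
y_k = r·cos(φ/3 − 2πk/3) for k = 0, 1, 2 gives y = 4.666667, 2.025566, -6.692232.
λ_k = y_k + 2.333333 gives λ = 7.0000, 4.3589, -4.3589 (check: the sum is 7.0000 = tr M).

Hence λ_max = 7.0000 and λ_min = -4.3589.


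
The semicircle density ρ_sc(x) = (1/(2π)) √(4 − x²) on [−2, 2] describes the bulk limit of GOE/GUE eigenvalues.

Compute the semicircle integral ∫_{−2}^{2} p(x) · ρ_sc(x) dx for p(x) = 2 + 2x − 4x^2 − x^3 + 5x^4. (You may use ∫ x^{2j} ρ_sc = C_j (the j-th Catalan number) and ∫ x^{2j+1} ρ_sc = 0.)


Write p(x) = Σ a_i x^i, split into monomials and integrate each against ρ_sc separately.
Using ∫ x^{2j} ρ_sc = C_j = (1/(j+1)) C(2j, j) (Catalan numbers) and ∫ x^{2j+1} ρ_sc = 0 (odd monomials vanish by symmetry):
  i = 0 (even): a_0 · C_{0} = 2 · 1 = 2
  i = 1 (odd): ∫ x^1 ρ_sc = 0 (vanishes)
  i = 2 (even): a_2 · C_{1} = -4 · 1 = -4
  i = 3 (odd): ∫ x^3 ρ_sc = 0 (vanishes)
  i = 4 (even): a_4 · C_{2} = 5 · 2 = 10

Summing the contributions: ∫_{−2}^{2} p(x) ρ_sc(x) dx = 2 + (-4) + 10 = 8.


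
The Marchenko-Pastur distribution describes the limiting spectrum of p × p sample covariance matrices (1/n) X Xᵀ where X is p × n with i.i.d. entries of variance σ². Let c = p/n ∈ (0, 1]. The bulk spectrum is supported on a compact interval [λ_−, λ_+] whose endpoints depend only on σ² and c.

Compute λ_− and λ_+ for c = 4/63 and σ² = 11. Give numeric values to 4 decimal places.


c = 4/63 = 0.063492; √c = 0.251976.
λ_− = σ² (1 − √c)² = 11 · (1 − 0.251976)² = 11 · (0.748024)² = 6.154934.
λ_+ = σ² (1 + √c)² = 11 · (1 + 0.251976)² = 11 · (1.251976)² = 17.241892.

Rounded to 4 decimal places: λ_− ≈ 6.1549, λ_+ ≈ 17.2419.


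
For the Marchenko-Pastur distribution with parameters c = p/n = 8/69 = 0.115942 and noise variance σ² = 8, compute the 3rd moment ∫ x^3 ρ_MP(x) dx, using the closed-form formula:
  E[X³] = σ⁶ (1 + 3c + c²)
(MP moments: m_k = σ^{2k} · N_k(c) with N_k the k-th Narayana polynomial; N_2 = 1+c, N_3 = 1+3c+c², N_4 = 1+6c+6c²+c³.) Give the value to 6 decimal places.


E[X³] = σ⁶ (1 + 3c + c²) (third MP moment). With σ² = 8 (so σ⁶ = 512) and c = 8/69 = 0.115942: E[X³] = 512 · (1 + 3·0.115942 + (0.115942)²) = 512 · 1.361269.

So E[X^3] = 696.969544.


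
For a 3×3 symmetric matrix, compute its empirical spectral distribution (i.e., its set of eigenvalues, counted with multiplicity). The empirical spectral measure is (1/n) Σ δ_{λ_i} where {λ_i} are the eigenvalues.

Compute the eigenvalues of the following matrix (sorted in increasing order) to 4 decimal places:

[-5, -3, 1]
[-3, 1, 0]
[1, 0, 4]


Since M is real symmetric, all three eigenvalues are real; they are the roots of det(λI − M) = λ³ − (tr M) λ² + s λ − det M, where s is the sum of the principal 2×2 minors.
tr M = -5 + 1 + 4 = 0.
s = ((-5)·1 − (-3)²) + ((-5)·4 − 1²) + (1·4 − 0²) = -14 + (-21) + 4 = -31.
det M (expand along row 1) = (-5)·4 − (-3)·(-12) + 1·(-1) = -57.
Characteristic polynomial: λ³ − 31λ + 57 = 0.
Substitute λ = y + (tr M)/3 = y + 0.000000 to remove the quadratic term: y³ + p·y + q = 0 with p = s − (tr M)²/3 = -31.000000 and q = −2(tr M)³/27 + (tr M)·s/3 − det M = 57.000000.
Three real roots ⇒ use the trigonometric (Viète) form: r = 2√(−p/3) = 6.429101, φ = arccos(3q/(p·r)) = arccos(-0.857994) = 2.602148 rad.
y_k = r·cos(φ/3 − 2πk/3) for k = 0, 1, 2 gives y = 4.158502, 2.166940, -6.325443.
λ_k = y_k + 0.000000 gives λ = 4.1585, 2.1669, -6.3254 (check: the sum is 0.0000 = tr M).

Eigenvalues sorted in increasing order: [-6.3254, 2.1669, 4.1585].


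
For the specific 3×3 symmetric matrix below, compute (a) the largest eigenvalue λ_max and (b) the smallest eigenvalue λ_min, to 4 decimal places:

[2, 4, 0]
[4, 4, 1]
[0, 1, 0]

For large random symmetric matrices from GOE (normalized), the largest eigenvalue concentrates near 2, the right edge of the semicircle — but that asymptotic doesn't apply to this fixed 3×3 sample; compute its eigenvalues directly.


Since M is real symmetric, all three eigenvalues are real; they are the roots of det(λI − M) = λ³ − (tr M) λ² + s λ − det M, where s is the sum of the principal 2×2 minors.
tr M = 2 + 4 + 0 = 6.
s = (2·4 − 4²) + (2·0 − 0²) + (4·0 − 1²) = -8 + 0 + (-1) = -9.
det M (expand along row 1) = 2·(-1) − 4·0 + 0·4 = -2.
Characteristic polynomial: λ³ − 6λ² − 9λ + 2 = 0.
Substitute λ = y + (tr M)/3 = y + 2.000000 to remove the quadratic term: y³ + p·y + q = 0 with p = s − (tr M)²/3 = -21.000000 and q = −2(tr M)³/27 + (tr M)·s/3 − det M = -32.000000.
Three real roots ⇒ use the trigonometric (Viète) form: r = 2√(−p/3) = 5.291503, φ = arccos(3q/(p·r)) = arccos(0.863919) = 0.527797 rad.
y_k = r·cos(φ/3 − 2πk/3) for k = 0, 1, 2 gives y = 5.209822, -1.802841, -3.406981.
λ_k = y_k + 2.000000 gives λ = 7.2098, 0.1972, -1.4070 (check: the sum is 6.0000 = tr M).

Hence λ_max = 7.2098 and λ_min = -1.4070.


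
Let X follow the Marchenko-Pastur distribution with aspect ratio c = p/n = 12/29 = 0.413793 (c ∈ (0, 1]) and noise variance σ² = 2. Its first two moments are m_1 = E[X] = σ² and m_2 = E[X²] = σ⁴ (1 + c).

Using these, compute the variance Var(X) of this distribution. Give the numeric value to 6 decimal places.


m_1 = E[X] = σ² = 2, so m_1² = 4.
m_2 = E[X²] = σ⁴ (1 + c) = 4 · (1 + 0.413793) = 4 · 1.413793 = 5.655172.
(Note m_2 − m_1² simplifies to c · σ⁴ = 0.413793 · 4.)

Var(X) = m_2 − m_1² = 5.655172 − 4 = 1.655172.


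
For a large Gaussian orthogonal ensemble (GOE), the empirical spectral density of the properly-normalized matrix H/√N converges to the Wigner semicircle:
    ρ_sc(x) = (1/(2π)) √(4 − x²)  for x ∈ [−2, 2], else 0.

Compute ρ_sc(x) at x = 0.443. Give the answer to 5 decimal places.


ρ_sc(x) = (1/(2π)) √(4 − x²). With x = 0.443:
  4 − x² = 4 − (0.443)² = 4 − 0.196249 = 3.803751.
  √(4 − x²) = 1.950321.
  1/(2π) = 0.159155.
  ρ_sc(0.443) = 0.159155 · 1.950321 = 0.310403.

Rounded to 5 decimal places: ρ_sc(0.443) ≈ 0.31040.


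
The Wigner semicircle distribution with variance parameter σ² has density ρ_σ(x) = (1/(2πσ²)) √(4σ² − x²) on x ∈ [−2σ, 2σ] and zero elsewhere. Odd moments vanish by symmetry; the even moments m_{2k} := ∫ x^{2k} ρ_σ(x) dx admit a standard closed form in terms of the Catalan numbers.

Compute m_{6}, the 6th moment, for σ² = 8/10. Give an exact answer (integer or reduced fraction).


By the scaled semicircle moment identity, m_{2k} = σ^{2k} · C_k with k = 3.
C_3 = (1/(k+1)) · C(2k, k) = (1/4) · C(6, 3) = (1/4) · 20 = 5.
σ^{2k} = (σ²)^k = (8/10)^3 = 64/125.

Therefore m_{6} = σ^{6} · C_3 = (64/125) · 5 = 64/25.


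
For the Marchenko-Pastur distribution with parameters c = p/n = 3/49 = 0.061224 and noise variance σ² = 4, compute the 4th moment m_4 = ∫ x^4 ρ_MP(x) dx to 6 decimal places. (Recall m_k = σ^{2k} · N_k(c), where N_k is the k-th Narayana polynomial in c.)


E[X⁴] = σ⁸ (1 + 6c + 6c² + c³) (fourth MP moment). With σ² = 4 (so σ⁸ = 256) and c = 3/49 = 0.061224: E[X⁴] = 256 · (1 + 6·0.061224 + 6·(0.061224)² + (0.061224)³) = 256 · 1.390067.

So E[X^4] = 355.857168.


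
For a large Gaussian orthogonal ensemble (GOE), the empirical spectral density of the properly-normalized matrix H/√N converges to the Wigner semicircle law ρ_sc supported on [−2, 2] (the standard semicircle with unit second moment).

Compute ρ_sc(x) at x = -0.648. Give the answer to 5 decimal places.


ρ_sc(x) = (1/(2π)) √(4 − x²). With x = -0.648:
  4 − x² = 4 − (-0.648)² = 4 − 0.419904 = 3.580096.
  √(4 − x²) = 1.892114.
  1/(2π) = 0.159155.
  ρ_sc(-0.648) = 0.159155 · 1.892114 = 0.301139.

Rounded to 5 decimal places: ρ_sc(-0.648) ≈ 0.30114.


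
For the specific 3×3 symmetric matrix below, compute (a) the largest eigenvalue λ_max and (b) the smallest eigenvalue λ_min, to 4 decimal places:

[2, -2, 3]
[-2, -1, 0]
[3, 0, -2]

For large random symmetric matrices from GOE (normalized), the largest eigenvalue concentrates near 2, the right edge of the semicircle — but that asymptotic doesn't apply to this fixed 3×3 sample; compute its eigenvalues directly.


Since M is real symmetric, all three eigenvalues are real; they are the roots of det(λI − M) = λ³ − (tr M) λ² + s λ − det M, where s is the sum of the principal 2×2 minors.
tr M = 2 + (-1) + (-2) = -1.
s = (2·(-1) − (-2)²) + (2·(-2) − 3²) + ((-1)·(-2) − 0²) = -6 + (-13) + 2 = -17.
det M (expand along row 1) = 2·2 − (-2)·4 + 3·3 = 21.
Characteristic polynomial: λ³ + λ² − 17λ − 21 = 0.
Substitute λ = y + (tr M)/3 = y − 0.333333 to remove the quadratic term: y³ + p·y + q = 0 with p = s − (tr M)²/3 = -17.333333 and q = −2(tr M)³/27 + (tr M)·s/3 − det M = -15.259259.
Three real roots ⇒ use the trigonometric (Viète) form: r = 2√(−p/3) = 4.807402, φ = arccos(3q/(p·r)) = arccos(0.549367) = 0.989190 rad.
y_k = r·cos(φ/3 − 2πk/3) for k = 0, 1, 2 gives y = 4.548426, -0.926177, -3.622249.
λ_k = y_k − 0.333333 gives λ = 4.2151, -1.2595, -3.9556 (check: the sum is -1.0000 = tr M).

Hence λ_max = 4.2151 and λ_min = -3.9556.


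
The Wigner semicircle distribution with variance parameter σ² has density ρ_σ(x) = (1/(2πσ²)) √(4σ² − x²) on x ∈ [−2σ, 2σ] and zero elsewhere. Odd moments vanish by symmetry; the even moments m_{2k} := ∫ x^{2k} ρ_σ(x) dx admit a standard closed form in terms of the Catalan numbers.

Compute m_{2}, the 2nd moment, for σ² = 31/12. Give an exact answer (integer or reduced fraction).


By the scaled semicircle moment identity, m_{2k} = σ^{2k} · C_k with k = 1.
C_1 = (1/(k+1)) · C(2k, k) = (1/2) · C(2, 1) = (1/2) · 2 = 1.
σ^{2k} = (σ²)^k = (31/12)^1 = 31/12.

Therefore m_{2} = σ^{2} · C_1 = (31/12) · 1 = 31/12.


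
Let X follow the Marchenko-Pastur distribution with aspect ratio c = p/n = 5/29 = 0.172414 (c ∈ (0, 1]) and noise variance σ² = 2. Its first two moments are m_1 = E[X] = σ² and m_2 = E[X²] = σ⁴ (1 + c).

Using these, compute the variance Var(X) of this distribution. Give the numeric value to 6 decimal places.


m_1 = E[X] = σ² = 2, so m_1² = 4.
m_2 = E[X²] = σ⁴ (1 + c) = 4 · (1 + 0.172414) = 4 · 1.172414 = 4.689655.
(Note m_2 − m_1² simplifies to c · σ⁴ = 0.172414 · 4.)

Var(X) = m_2 − m_1² = 4.689655 − 4 = 0.689655.


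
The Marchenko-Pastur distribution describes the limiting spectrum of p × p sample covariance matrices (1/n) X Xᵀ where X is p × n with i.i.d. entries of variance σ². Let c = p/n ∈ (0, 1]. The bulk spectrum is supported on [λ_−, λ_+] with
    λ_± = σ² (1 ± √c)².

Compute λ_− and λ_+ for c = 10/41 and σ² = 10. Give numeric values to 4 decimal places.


c = 10/41 = 0.243902; √c = 0.493865.
λ_− = σ² (1 − √c)² = 10 · (1 − 0.493865)² = 10 · (0.506135)² = 2.561728.
λ_+ = σ² (1 + √c)² = 10 · (1 + 0.493865)² = 10 · (1.493865)² = 22.316320.

Rounded to 4 decimal places: λ_− ≈ 2.5617, λ_+ ≈ 22.3163.


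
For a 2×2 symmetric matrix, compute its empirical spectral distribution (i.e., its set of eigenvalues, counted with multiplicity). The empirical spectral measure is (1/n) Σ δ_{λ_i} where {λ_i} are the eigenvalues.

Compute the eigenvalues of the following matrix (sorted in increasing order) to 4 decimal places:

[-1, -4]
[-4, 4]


Since M is real symmetric, both eigenvalues are real; they are the roots of det(λI − M) = λ² − (tr M) λ + det M.
tr M = -1 + 4 = 3.
det M = (-1)·4 − (-4)² = -4 − 16 = -20.
Characteristic polynomial: λ² − 3λ − 20 = 0.
Discriminant Δ = (tr M)² − 4·det M = 9 − (-80) = 89; √Δ = 9.433981.
λ = (tr M ± √Δ)/2 = (3 ± 9.433981)/2, giving (tr M − √Δ)/2 = -3.2170 and (tr M + √Δ)/2 = 6.2170.

Eigenvalues sorted in increasing order: [-3.2170, 6.2170].


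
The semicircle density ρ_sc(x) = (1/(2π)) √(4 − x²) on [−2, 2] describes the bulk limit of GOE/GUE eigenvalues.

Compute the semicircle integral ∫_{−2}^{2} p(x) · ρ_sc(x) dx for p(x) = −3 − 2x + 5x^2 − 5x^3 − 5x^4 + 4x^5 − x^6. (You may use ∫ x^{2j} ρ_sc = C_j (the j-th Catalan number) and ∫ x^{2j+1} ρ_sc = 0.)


Write p(x) = Σ a_i x^i, split into monomials and integrate each against ρ_sc separately.
Using ∫ x^{2j} ρ_sc = C_j = (1/(j+1)) C(2j, j) (Catalan numbers) and ∫ x^{2j+1} ρ_sc = 0 (odd monomials vanish by symmetry):
  i = 0 (even): a_0 · C_{0} = -3 · 1 = -3
  i = 1 (odd): ∫ x^1 ρ_sc = 0 (vanishes)
  i = 2 (even): a_2 · C_{1} = 5 · 1 = 5
  i = 3 (odd): ∫ x^3 ρ_sc = 0 (vanishes)
  i = 4 (even): a_4 · C_{2} = -5 · 2 = -10
  i = 5 (odd): ∫ x^5 ρ_sc = 0 (vanishes)
  i = 6 (even): a_6 · C_{3} = -1 · 5 = -5

Summing the contributions: ∫_{−2}^{2} p(x) ρ_sc(x) dx = (-3) + 5 + (-10) + (-5) = -13.


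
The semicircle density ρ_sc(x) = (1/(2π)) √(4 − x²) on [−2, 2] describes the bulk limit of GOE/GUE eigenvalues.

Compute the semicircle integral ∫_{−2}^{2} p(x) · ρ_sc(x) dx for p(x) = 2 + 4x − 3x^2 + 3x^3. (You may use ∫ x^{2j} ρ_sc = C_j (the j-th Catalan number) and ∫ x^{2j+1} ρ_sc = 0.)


Write p(x) = Σ a_i x^i, split into monomials and integrate each against ρ_sc separately.
Using ∫ x^{2j} ρ_sc = C_j = (1/(j+1)) C(2j, j) (Catalan numbers) and ∫ x^{2j+1} ρ_sc = 0 (odd monomials vanish by symmetry):
  i = 0 (even): a_0 · C_{0} = 2 · 1 = 2
  i = 1 (odd): ∫ x^1 ρ_sc = 0 (vanishes)
  i = 2 (even): a_2 · C_{1} = -3 · 1 = -3
  i = 3 (odd): ∫ x^3 ρ_sc = 0 (vanishes)

Summing the contributions: ∫_{−2}^{2} p(x) ρ_sc(x) dx = 2 + (-3) = -1.


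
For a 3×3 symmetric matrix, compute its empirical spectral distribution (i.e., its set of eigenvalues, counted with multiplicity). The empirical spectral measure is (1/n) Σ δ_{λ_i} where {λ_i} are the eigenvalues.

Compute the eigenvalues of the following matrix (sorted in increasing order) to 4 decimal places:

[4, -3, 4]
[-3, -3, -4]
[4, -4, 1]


Since M is real symmetric, all three eigenvalues are real; they are the roots of det(λI − M) = λ³ − (tr M) λ² + s λ − det M, where s is the sum of the principal 2×2 minors.
tr M = 4 + (-3) + 1 = 2.
s = (4·(-3) − (-3)²) + (4·1 − 4²) + ((-3)·1 − (-4)²) = -21 + (-12) + (-19) = -52.
det M (expand along row 1) = 4·(-19) − (-3)·13 + 4·24 = 59.
Characteristic polynomial: λ³ − 2λ² − 52λ − 59 = 0.
Substitute λ = y + (tr M)/3 = y + 0.666667 to remove the quadratic term: y³ + p·y + q = 0 with p = s − (tr M)²/3 = -53.333333 and q = −2(tr M)³/27 + (tr M)·s/3 − det M = -94.259259.
Three real roots ⇒ use the trigonometric (Viète) form: r = 2√(−p/3) = 8.432740, φ = arccos(3q/(p·r)) = arccos(0.628750) = 0.890852 rad.
y_k = r·cos(φ/3 − 2πk/3) for k = 0, 1, 2 gives y = 8.063666, -1.894943, -6.168723.
λ_k = y_k + 0.666667 gives λ = 8.7303, -1.2283, -5.5021 (check: the sum is 2.0000 = tr M).

Eigenvalues sorted in increasing order: [-5.5021, -1.2283, 8.7303].


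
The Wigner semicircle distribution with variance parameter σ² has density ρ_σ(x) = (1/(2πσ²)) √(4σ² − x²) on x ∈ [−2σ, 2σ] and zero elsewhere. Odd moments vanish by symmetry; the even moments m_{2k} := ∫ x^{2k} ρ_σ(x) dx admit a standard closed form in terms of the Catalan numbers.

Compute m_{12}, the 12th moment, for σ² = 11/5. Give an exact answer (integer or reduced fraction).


By the scaled semicircle moment identity, m_{2k} = σ^{2k} · C_k with k = 6.
C_6 = (1/(k+1)) · C(2k, k) = (1/7) · C(12, 6) = (1/7) · 924 = 132.
σ^{2k} = (σ²)^k = (11/5)^6 = 1771561/15625.

Therefore m_{12} = σ^{12} · C_6 = (1771561/15625) · 132 = 233846052/15625.


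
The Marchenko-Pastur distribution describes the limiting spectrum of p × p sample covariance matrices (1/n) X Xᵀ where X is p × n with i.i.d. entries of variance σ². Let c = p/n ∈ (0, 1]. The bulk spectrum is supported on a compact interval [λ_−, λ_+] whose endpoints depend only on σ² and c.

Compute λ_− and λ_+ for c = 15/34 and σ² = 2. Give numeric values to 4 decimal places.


c = 15/34 = 0.441176; √c = 0.664211.
λ_− = σ² (1 − √c)² = 2 · (1 − 0.664211)² = 2 · (0.335789)² = 0.225508.
λ_+ = σ² (1 + √c)² = 2 · (1 + 0.664211)² = 2 · (1.664211)² = 5.539198.

Rounded to 4 decimal places: λ_− ≈ 0.2255, λ_+ ≈ 5.5392.


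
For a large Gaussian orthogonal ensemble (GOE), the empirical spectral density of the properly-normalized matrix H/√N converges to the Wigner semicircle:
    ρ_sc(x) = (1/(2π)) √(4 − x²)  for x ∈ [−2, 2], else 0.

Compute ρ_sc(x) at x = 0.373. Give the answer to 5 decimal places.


ρ_sc(x) = (1/(2π)) √(4 − x²). With x = 0.373:
  4 − x² = 4 − (0.373)² = 4 − 0.139129 = 3.860871.
  √(4 − x²) = 1.964910.
  1/(2π) = 0.159155.
  ρ_sc(0.373) = 0.159155 · 1.964910 = 0.312725.

Rounded to 5 decimal places: ρ_sc(0.373) ≈ 0.31273.


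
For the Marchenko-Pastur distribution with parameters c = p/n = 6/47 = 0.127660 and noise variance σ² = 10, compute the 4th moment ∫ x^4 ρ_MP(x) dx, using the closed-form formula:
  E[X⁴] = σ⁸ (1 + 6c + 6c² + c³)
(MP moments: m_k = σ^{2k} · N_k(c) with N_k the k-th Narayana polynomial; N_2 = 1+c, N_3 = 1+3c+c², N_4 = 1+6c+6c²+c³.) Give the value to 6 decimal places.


E[X⁴] = σ⁸ (1 + 6c + 6c² + c³) (fourth MP moment). With σ² = 10 (so σ⁸ = 10000) and c = 6/47 = 0.127660: E[X⁴] = 10000 · (1 + 6·0.127660 + 6·(0.127660)² + (0.127660)³) = 10000 · 1.865820.

So E[X^4] = 18658.197124.


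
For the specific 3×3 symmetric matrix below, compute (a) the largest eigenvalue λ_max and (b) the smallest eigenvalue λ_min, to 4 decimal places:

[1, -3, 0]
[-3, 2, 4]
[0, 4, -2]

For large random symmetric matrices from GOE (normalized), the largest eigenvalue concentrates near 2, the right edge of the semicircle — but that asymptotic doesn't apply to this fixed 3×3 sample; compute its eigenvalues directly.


Since M is real symmetric, all three eigenvalues are real; they are the roots of det(λI − M) = λ³ − (tr M) λ² + s λ − det M, where s is the sum of the principal 2×2 minors.
tr M = 1 + 2 + (-2) = 1.
s = (1·2 − (-3)²) + (1·(-2) − 0²) + (2·(-2) − 4²) = -7 + (-2) + (-20) = -29.
det M (expand along row 1) = 1·(-20) − (-3)·6 + 0·(-12) = -2.
Characteristic polynomial: λ³ − λ² − 29λ + 2 = 0.
Substitute λ = y + (tr M)/3 = y + 0.333333 to remove the quadratic term: y³ + p·y + q = 0 with p = s − (tr M)²/3 = -29.333333 and q = −2(tr M)³/27 + (tr M)·s/3 − det M = -7.740741.
Three real roots ⇒ use the trigonometric (Viète) form: r = 2√(−p/3) = 6.253888, φ = arccos(3q/(p·r)) = arccos(0.126588) = 1.443868 rad.
y_k = r·cos(φ/3 − 2πk/3) for k = 0, 1, 2 gives y = 5.543439, -0.264520, -5.278919.
λ_k = y_k + 0.333333 gives λ = 5.8768, 0.0688, -4.9456 (check: the sum is 1.0000 = tr M).

Hence λ_max = 5.8768 and λ_min = -4.9456.


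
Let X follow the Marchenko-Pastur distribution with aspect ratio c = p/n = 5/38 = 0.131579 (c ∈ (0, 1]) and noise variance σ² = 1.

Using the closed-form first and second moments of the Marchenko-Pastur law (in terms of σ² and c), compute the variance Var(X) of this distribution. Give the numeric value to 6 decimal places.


Recall the MP moments m_1 = E[X] = σ² and m_2 = E[X²] = σ⁴ (1 + c).
m_1 = E[X] = σ² = 1, so m_1² = 1.
m_2 = E[X²] = σ⁴ (1 + c) = 1 · (1 + 0.131579) = 1 · 1.131579 = 1.131579.
(Note m_2 − m_1² simplifies to c · σ⁴ = 0.131579 · 1.)

Var(X) = m_2 − m_1² = 1.131579 − 1 = 0.131579.


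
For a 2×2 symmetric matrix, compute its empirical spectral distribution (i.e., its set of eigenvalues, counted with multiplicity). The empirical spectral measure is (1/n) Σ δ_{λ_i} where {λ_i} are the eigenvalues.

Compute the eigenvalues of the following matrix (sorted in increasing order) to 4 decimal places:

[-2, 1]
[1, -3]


Since M is real symmetric, both eigenvalues are real; they are the roots of det(λI − M) = λ² − (tr M) λ + det M.
tr M = -2 + (-3) = -5.
det M = (-2)·(-3) − 1² = 6 − 1 = 5.
Characteristic polynomial: λ² + 5λ + 5 = 0.
Discriminant Δ = (tr M)² − 4·det M = 25 − 20 = 5; √Δ = 2.236068.
λ = (tr M ± √Δ)/2 = (-5 ± 2.236068)/2, giving (tr M − √Δ)/2 = -3.6180 and (tr M + √Δ)/2 = -1.3820.

Eigenvalues sorted in increasing order: [-3.6180, -1.3820].


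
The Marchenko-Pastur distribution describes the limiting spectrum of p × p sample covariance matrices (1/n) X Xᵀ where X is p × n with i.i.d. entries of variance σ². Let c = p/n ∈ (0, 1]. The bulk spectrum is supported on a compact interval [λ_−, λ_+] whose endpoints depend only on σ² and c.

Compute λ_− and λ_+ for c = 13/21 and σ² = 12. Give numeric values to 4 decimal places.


c = 13/21 = 0.619048; √c = 0.786796.
λ_− = σ² (1 − √c)² = 12 · (1 − 0.786796)² = 12 · (0.213204)² = 0.545472.
λ_+ = σ² (1 + √c)² = 12 · (1 + 0.786796)² = 12 · (1.786796)² = 38.311670.

Rounded to 4 decimal places: λ_− ≈ 0.5455, λ_+ ≈ 38.3117.


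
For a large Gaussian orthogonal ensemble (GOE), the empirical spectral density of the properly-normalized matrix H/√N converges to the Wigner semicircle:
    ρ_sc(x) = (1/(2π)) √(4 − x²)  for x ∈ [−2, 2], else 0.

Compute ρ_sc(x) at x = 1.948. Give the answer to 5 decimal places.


ρ_sc(x) = (1/(2π)) √(4 − x²). With x = 1.948:
  4 − x² = 4 − (1.948)² = 4 − 3.794704 = 0.205296.
  √(4 − x²) = 0.453096.
  1/(2π) = 0.159155.
  ρ_sc(1.948) = 0.159155 · 0.453096 = 0.072112.

Rounded to 5 decimal places: ρ_sc(1.948) ≈ 0.07211.


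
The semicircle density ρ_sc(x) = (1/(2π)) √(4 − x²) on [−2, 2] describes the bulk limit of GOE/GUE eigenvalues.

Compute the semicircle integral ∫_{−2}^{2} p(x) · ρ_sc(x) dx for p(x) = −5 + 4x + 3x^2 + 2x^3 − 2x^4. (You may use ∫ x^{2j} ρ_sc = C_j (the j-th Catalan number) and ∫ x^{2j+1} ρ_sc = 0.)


Write p(x) = Σ a_i x^i, split into monomials and integrate each against ρ_sc separately.
Using ∫ x^{2j} ρ_sc = C_j = (1/(j+1)) C(2j, j) (Catalan numbers) and ∫ x^{2j+1} ρ_sc = 0 (odd monomials vanish by symmetry):
  i = 0 (even): a_0 · C_{0} = -5 · 1 = -5
  i = 1 (odd): ∫ x^1 ρ_sc = 0 (vanishes)
  i = 2 (even): a_2 · C_{1} = 3 · 1 = 3
  i = 3 (odd): ∫ x^3 ρ_sc = 0 (vanishes)
  i = 4 (even): a_4 · C_{2} = -2 · 2 = -4

Summing the contributions: ∫_{−2}^{2} p(x) ρ_sc(x) dx = (-5) + 3 + (-4) = -6.


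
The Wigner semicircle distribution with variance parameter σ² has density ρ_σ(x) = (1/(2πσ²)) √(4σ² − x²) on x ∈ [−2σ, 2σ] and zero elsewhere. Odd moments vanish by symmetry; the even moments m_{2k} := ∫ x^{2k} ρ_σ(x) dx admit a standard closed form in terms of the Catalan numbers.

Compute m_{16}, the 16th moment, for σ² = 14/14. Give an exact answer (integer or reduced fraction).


By the scaled semicircle moment identity, m_{2k} = σ^{2k} · C_k with k = 8.
C_8 = (1/(k+1)) · C(2k, k) = (1/9) · C(16, 8) = (1/9) · 12870 = 1430.
σ^{2k} = (σ²)^k = (14/14)^8 = 1.

Therefore m_{16} = σ^{16} · C_8 = 1 · 1430 = 1430.


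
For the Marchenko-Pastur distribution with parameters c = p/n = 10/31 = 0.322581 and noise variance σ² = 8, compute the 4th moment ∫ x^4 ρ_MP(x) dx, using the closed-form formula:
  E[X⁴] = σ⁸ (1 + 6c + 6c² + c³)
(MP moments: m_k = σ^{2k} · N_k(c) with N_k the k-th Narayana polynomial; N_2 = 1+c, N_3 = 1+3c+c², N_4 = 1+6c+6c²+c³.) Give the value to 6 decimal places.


E[X⁴] = σ⁸ (1 + 6c + 6c² + c³) (fourth MP moment). With σ² = 8 (so σ⁸ = 4096) and c = 10/31 = 0.322581: E[X⁴] = 4096 · (1 + 6·0.322581 + 6·(0.322581)² + (0.322581)³) = 4096 · 3.593401.

So E[X^4] = 14718.569232.


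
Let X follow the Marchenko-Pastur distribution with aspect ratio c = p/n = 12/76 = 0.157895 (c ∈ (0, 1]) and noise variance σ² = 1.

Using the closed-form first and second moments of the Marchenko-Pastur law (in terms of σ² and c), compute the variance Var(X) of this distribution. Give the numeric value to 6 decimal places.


Recall the MP moments m_1 = E[X] = σ² and m_2 = E[X²] = σ⁴ (1 + c).
m_1 = E[X] = σ² = 1, so m_1² = 1.
m_2 = E[X²] = σ⁴ (1 + c) = 1 · (1 + 0.157895) = 1 · 1.157895 = 1.157895.
(Note m_2 − m_1² simplifies to c · σ⁴ = 0.157895 · 1.)

Var(X) = m_2 − m_1² = 1.157895 − 1 = 0.157895.


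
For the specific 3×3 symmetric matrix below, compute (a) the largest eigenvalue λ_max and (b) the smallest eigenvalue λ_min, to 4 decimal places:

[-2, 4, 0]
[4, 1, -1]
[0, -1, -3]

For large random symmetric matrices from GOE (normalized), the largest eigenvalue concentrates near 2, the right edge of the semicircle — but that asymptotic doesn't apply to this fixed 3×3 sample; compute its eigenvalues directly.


Since M is real symmetric, all three eigenvalues are real; they are the roots of det(λI − M) = λ³ − (tr M) λ² + s λ − det M, where s is the sum of the principal 2×2 minors.
tr M = -2 + 1 + (-3) = -4.
s = ((-2)·1 − 4²) + ((-2)·(-3) − 0²) + (1·(-3) − (-1)²) = -18 + 6 + (-4) = -16.
det M (expand along row 1) = (-2)·(-4) − 4·(-12) + 0·(-4) = 56.
Characteristic polynomial: λ³ + 4λ² − 16λ − 56 = 0.
Substitute λ = y + (tr M)/3 = y − 1.333333 to remove the quadratic term: y³ + p·y + q = 0 with p = s − (tr M)²/3 = -21.333333 and q = −2(tr M)³/27 + (tr M)·s/3 − det M = -29.925926.
Three real roots ⇒ use the trigonometric (Viète) form: r = 2√(−p/3) = 5.333333, φ = arccos(3q/(p·r)) = arccos(0.789063) = 0.661515 rad.
y_k = r·cos(φ/3 − 2πk/3) for k = 0, 1, 2 gives y = 5.204198, -1.591864, -3.612334.
λ_k = y_k − 1.333333 gives λ = 3.8709, -2.9252, -4.9457 (check: the sum is -4.0000 = tr M).

Hence λ_max = 3.8709 and λ_min = -4.9457.


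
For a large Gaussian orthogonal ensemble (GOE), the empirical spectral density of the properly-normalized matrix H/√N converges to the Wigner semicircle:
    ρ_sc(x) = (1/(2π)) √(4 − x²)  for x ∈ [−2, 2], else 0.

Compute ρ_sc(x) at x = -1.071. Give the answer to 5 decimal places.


ρ_sc(x) = (1/(2π)) √(4 − x²). With x = -1.071:
  4 − x² = 4 − (-1.071)² = 4 − 1.147041 = 2.852959.
  √(4 − x²) = 1.689070.
  1/(2π) = 0.159155.
  ρ_sc(-1.071) = 0.159155 · 1.689070 = 0.268824.

Rounded to 5 decimal places: ρ_sc(-1.071) ≈ 0.26882.


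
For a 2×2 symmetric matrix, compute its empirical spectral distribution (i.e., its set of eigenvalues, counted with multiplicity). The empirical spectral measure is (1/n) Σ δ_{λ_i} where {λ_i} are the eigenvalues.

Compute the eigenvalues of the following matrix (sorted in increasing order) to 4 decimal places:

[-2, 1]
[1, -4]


Since M is real symmetric, both eigenvalues are real; they are the roots of det(λI − M) = λ² − (tr M) λ + det M.
tr M = -2 + (-4) = -6.
det M = (-2)·(-4) − 1² = 8 − 1 = 7.
Characteristic polynomial: λ² + 6λ + 7 = 0.
Discriminant Δ = (tr M)² − 4·det M = 36 − 28 = 8; √Δ = 2.828427.
λ = (tr M ± √Δ)/2 = (-6 ± 2.828427)/2, giving (tr M − √Δ)/2 = -4.4142 and (tr M + √Δ)/2 = -1.5858.

Eigenvalues sorted in increasing order: [-4.4142, -1.5858].


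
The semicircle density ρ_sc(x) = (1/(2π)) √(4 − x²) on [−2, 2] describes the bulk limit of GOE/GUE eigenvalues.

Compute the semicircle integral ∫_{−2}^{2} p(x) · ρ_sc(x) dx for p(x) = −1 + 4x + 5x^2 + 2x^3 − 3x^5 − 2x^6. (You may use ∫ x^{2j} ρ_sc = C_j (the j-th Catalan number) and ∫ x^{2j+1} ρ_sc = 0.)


Write p(x) = Σ a_i x^i, split into monomials and integrate each against ρ_sc separately.
Using ∫ x^{2j} ρ_sc = C_j = (1/(j+1)) C(2j, j) (Catalan numbers) and ∫ x^{2j+1} ρ_sc = 0 (odd monomials vanish by symmetry):
  i = 0 (even): a_0 · C_{0} = -1 · 1 = -1
  i = 1 (odd): ∫ x^1 ρ_sc = 0 (vanishes)
  i = 2 (even): a_2 · C_{1} = 5 · 1 = 5
  i = 3 (odd): ∫ x^3 ρ_sc = 0 (vanishes)
  i = 5 (odd): ∫ x^5 ρ_sc = 0 (vanishes)
  i = 6 (even): a_6 · C_{3} = -2 · 5 = -10

Summing the contributions: ∫_{−2}^{2} p(x) ρ_sc(x) dx = (-1) + 5 + (-10) = -6.


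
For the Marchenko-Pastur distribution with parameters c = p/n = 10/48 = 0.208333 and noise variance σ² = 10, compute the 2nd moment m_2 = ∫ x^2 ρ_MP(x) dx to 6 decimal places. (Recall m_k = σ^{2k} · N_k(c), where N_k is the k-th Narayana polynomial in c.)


E[X²] = σ⁴ (1 + c) (second MP moment). With σ² = 10 (so σ⁴ = 100) and c = 10/48 = 0.208333: E[X²] = 100 · (1 + 0.208333) = 100 · 1.208333.

So E[X^2] = 120.833333.


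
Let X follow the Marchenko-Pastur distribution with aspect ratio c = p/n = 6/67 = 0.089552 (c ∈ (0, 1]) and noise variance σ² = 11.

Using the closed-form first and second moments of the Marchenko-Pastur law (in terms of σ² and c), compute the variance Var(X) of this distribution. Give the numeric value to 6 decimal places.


Recall the MP moments m_1 = E[X] = σ² and m_2 = E[X²] = σ⁴ (1 + c).
m_1 = E[X] = σ² = 11, so m_1² = 121.
m_2 = E[X²] = σ⁴ (1 + c) = 121 · (1 + 0.089552) = 121 · 1.089552 = 131.835821.
(Note m_2 − m_1² simplifies to c · σ⁴ = 0.089552 · 121.)

Var(X) = m_2 − m_1² = 131.835821 − 121 = 10.835821.


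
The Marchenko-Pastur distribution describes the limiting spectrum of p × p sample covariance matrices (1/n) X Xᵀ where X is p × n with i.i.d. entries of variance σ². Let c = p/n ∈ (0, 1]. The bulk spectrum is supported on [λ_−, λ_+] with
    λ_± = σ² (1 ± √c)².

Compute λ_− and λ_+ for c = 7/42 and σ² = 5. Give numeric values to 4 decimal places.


c = 7/42 = 0.166667; √c = 0.408248.
λ_− = σ² (1 − √c)² = 5 · (1 − 0.408248)² = 5 · (0.591752)² = 1.750850.
λ_+ = σ² (1 + √c)² = 5 · (1 + 0.408248)² = 5 · (1.408248)² = 9.915816.

Rounded to 4 decimal places: λ_− ≈ 1.7509, λ_+ ≈ 9.9158.


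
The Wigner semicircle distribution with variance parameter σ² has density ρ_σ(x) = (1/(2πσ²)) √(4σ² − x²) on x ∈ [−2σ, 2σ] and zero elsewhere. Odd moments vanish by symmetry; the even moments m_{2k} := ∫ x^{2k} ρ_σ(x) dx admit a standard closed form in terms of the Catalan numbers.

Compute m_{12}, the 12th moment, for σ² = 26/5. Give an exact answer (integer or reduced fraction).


By the scaled semicircle moment identity, m_{2k} = σ^{2k} · C_k with k = 6.
C_6 = (1/(k+1)) · C(2k, k) = (1/7) · C(12, 6) = (1/7) · 924 = 132.
σ^{2k} = (σ²)^k = (26/5)^6 = 308915776/15625.

Therefore m_{12} = σ^{12} · C_6 = (308915776/15625) · 132 = 40776882432/15625.


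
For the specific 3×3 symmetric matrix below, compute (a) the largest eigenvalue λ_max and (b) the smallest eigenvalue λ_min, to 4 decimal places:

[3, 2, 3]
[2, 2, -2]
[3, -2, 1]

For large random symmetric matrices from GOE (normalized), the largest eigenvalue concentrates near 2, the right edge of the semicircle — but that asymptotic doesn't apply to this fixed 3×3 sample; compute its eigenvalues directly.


Since M is real symmetric, all three eigenvalues are real; they are the roots of det(λI − M) = λ³ − (tr M) λ² + s λ − det M, where s is the sum of the principal 2×2 minors.
tr M = 3 + 2 + 1 = 6.
s = (3·2 − 2²) + (3·1 − 3²) + (2·1 − (-2)²) = 2 + (-6) + (-2) = -6.
det M (expand along row 1) = 3·(-2) − 2·8 + 3·(-10) = -52.
Characteristic polynomial: λ³ − 6λ² − 6λ + 52 = 0.
Substitute λ = y + (tr M)/3 = y + 2.000000 to remove the quadratic term: y³ + p·y + q = 0 with p = s − (tr M)²/3 = -18.000000 and q = −2(tr M)³/27 + (tr M)·s/3 − det M = 24.000000.
Three real roots ⇒ use the trigonometric (Viète) form: r = 2√(−p/3) = 4.898979, φ = arccos(3q/(p·r)) = arccos(-0.816497) = 2.526113 rad.
y_k = r·cos(φ/3 − 2πk/3) for k = 0, 1, 2 gives y = 3.262447, 1.533794, -4.796240.
λ_k = y_k + 2.000000 gives λ = 5.2624, 3.5338, -2.7962 (check: the sum is 6.0000 = tr M).

Hence λ_max = 5.2624 and λ_min = -2.7962.


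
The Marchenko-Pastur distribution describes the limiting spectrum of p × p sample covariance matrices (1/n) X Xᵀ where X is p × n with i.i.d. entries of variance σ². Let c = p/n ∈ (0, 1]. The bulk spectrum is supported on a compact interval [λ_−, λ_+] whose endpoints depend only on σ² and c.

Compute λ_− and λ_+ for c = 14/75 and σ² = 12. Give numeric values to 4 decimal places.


c = 14/75 = 0.186667; √c = 0.432049.
λ_− = σ² (1 − √c)² = 12 · (1 − 0.432049)² = 12 · (0.567951)² = 3.870815.
λ_+ = σ² (1 + √c)² = 12 · (1 + 0.432049)² = 12 · (1.432049)² = 24.609185.

Rounded to 4 decimal places: λ_− ≈ 3.8708, λ_+ ≈ 24.6092.


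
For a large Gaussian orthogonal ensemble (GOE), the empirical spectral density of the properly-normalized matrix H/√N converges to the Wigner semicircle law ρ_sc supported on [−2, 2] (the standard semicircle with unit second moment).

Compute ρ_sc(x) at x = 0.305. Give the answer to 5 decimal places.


ρ_sc(x) = (1/(2π)) √(4 − x²). With x = 0.305:
  4 − x² = 4 − (0.305)² = 4 − 0.093025 = 3.906975.
  √(4 − x²) = 1.976607.
  1/(2π) = 0.159155.
  ρ_sc(0.305) = 0.159155 · 1.976607 = 0.314587.

Rounded to 5 decimal places: ρ_sc(0.305) ≈ 0.31459.


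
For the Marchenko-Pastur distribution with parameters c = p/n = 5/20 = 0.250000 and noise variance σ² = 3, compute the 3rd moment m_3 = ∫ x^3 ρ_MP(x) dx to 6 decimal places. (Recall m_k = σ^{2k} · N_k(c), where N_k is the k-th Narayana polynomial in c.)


E[X³] = σ⁶ (1 + 3c + c²) (third MP moment). With σ² = 3 (so σ⁶ = 27) and c = 5/20 = 0.250000: E[X³] = 27 · (1 + 3·0.250000 + (0.250000)²) = 27 · 1.812500.

So E[X^3] = 48.937500.


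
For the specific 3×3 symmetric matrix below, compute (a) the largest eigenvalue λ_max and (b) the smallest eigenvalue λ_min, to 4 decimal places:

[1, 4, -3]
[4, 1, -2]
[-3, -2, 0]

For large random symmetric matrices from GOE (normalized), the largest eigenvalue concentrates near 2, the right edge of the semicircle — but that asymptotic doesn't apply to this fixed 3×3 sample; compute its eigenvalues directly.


Since M is real symmetric, all three eigenvalues are real; they are the roots of det(λI − M) = λ³ − (tr M) λ² + s λ − det M, where s is the sum of the principal 2×2 minors.
tr M = 1 + 1 + 0 = 2.
s = (1·1 − 4²) + (1·0 − (-3)²) + (1·0 − (-2)²) = -15 + (-9) + (-4) = -28.
det M (expand along row 1) = 1·(-4) − 4·(-6) + (-3)·(-5) = 35.
Characteristic polynomial: λ³ − 2λ² − 28λ − 35 = 0.
Substitute λ = y + (tr M)/3 = y + 0.666667 to remove the quadratic term: y³ + p·y + q = 0 with p = s − (tr M)²/3 = -29.333333 and q = −2(tr M)³/27 + (tr M)·s/3 − det M = -54.259259.
Three real roots ⇒ use the trigonometric (Viète) form: r = 2√(−p/3) = 6.253888, φ = arccos(3q/(p·r)) = arccos(0.887327) = 0.479281 rad.
y_k = r·cos(φ/3 − 2πk/3) for k = 0, 1, 2 gives y = 6.174247, -2.225534, -3.948713.
λ_k = y_k + 0.666667 gives λ = 6.8409, -1.5589, -3.2820 (check: the sum is 2.0000 = tr M).

Hence λ_max = 6.8409 and λ_min = -3.2820.
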